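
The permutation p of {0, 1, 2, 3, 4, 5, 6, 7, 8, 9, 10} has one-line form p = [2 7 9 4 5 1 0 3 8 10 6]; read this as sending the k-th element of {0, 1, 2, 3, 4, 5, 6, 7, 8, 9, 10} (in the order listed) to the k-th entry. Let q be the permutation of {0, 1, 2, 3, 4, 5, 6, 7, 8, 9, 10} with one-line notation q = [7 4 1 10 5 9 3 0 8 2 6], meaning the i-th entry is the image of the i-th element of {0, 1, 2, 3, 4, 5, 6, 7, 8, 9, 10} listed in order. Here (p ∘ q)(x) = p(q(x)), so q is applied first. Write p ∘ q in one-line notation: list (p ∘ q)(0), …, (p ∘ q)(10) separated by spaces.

(p ∘ q)(x) = p(q(x)). Computing each image: p(q(0)) = p(7) = 3, p(q(1)) = p(4) = 5, p(q(2)) = p(1) = 7, p(q(3)) = p(10) = 6, p(q(4)) = p(5) = 1, p(q(5)) = p(9) = 10, p(q(6)) = p(3) = 4, p(q(7)) = p(0) = 2, p(q(8)) = p(8) = 8, p(q(9)) = p(2) = 9, p(q(10)) = p(6) = 0.
Hence p ∘ q = [3 5 7 6 1 10 4 2 8 9 0].

3 5 7 6 1 10 4 2 8 9 0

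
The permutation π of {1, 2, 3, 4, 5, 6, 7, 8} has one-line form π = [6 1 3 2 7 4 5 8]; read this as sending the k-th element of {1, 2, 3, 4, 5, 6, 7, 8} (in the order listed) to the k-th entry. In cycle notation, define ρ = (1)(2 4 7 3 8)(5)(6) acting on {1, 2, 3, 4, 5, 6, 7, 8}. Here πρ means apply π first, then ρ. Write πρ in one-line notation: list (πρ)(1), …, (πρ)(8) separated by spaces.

Chase each element through π then ρ: 1 → 6 → 6; 2 → 1 → 1; 3 → 3 → 8; 4 → 2 → 4; 5 → 7 → 3; 6 → 4 → 7; 7 → 5 → 5; 8 → 8 → 2.
So πρ in one-line form is 6 1 8 4 3 7 5 2.

6 1 8 4 3 7 5 2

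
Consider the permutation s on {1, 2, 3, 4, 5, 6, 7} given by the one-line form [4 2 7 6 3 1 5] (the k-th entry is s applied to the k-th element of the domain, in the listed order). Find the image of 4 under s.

6

4 is element number 4 of the domain, and entry number 4 of the one-line form is 6, so s(4) = 6.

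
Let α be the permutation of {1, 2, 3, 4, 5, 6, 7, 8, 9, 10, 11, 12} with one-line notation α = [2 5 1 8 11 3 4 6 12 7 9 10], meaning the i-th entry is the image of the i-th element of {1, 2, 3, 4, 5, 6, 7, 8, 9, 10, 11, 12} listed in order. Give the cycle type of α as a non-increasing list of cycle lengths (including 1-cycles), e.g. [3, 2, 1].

[12]

The disjoint cycles are (1, 2, 5, 11, 9, 12, 10, 7, 4, 8, 6, 3), with lengths 12 in non-increasing order.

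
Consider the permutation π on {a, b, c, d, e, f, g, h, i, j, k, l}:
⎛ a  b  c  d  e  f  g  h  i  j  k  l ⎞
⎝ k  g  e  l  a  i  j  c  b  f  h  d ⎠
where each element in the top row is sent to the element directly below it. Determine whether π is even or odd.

In disjoint-cycle form the cycle lengths are 5, 5, 2.
A cycle is odd iff its length is even; π has 1 even-length cycle, so sgn(π) = (−1)^1 and π is odd.

odd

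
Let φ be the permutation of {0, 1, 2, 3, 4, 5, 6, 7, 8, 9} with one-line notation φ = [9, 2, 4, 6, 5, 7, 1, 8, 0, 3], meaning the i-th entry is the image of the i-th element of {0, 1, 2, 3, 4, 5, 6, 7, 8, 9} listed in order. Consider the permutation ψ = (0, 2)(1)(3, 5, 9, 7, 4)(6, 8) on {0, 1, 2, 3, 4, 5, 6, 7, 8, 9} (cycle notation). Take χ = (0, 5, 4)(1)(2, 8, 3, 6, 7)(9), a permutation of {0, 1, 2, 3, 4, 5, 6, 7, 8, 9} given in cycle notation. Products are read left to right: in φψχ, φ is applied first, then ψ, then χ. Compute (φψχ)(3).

(φψχ)(3) = χ(ψ(φ(3))). φ(3) = 6, then ψ(6) = 8, then χ(8) = 3, so the result is 3.

3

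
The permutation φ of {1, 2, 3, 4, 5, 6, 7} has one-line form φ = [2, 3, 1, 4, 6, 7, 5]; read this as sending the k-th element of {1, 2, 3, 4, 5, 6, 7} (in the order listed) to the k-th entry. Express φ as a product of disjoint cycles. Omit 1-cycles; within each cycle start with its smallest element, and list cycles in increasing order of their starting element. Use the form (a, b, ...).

(1, 2, 3)(5, 6, 7)

Iterating φ from 1 gives 1 → 2 → 3 → 1; that is the 3-cycle (1, 2, 3).
Continuing from each remaining unvisited element yields (1, 2, 3)(5, 6, 7).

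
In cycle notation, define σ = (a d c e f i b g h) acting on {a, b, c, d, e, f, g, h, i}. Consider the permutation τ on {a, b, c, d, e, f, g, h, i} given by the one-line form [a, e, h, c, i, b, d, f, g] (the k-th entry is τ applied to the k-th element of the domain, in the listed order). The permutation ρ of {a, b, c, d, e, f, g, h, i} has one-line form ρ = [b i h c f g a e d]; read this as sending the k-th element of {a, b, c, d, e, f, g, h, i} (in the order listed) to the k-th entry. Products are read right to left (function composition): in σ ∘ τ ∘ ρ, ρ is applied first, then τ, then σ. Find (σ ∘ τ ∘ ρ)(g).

Apply the permutations in order: ρ(g) = a, then τ(a) = a, then σ(a) = d. So (σ ∘ τ ∘ ρ)(g) = d.

d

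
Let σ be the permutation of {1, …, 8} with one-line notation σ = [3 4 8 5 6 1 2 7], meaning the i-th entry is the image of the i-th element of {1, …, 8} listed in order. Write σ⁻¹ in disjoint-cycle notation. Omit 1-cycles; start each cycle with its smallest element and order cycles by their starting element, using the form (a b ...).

First write σ in disjoint cycles: (1 3 8 7 2 4 5 6).
Reversing each cycle (and rotating so the smallest element leads) gives σ⁻¹ = (1 6 5 4 2 7 8 3).

(1 6 5 4 2 7 8 3)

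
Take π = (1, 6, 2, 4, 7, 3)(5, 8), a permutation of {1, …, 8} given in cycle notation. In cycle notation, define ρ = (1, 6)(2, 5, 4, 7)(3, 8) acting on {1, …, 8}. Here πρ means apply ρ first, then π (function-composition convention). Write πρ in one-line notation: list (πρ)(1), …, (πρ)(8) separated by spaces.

2 8 5 3 7 6 4 1

(πρ)(x) = π(ρ(x)). Computing each image: π(ρ(1)) = π(6) = 2, π(ρ(2)) = π(5) = 8, π(ρ(3)) = π(8) = 5, π(ρ(4)) = π(7) = 3, π(ρ(5)) = π(4) = 7, π(ρ(6)) = π(1) = 6, π(ρ(7)) = π(2) = 4, π(ρ(8)) = π(3) = 1.
Hence πρ = [2 8 5 3 7 6 4 1].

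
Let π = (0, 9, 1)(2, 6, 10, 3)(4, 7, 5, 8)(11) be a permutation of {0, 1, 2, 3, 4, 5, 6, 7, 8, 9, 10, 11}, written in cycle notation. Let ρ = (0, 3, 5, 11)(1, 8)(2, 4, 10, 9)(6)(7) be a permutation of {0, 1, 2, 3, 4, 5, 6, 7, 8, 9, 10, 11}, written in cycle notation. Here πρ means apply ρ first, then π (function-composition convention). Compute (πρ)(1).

ρ(1) = 8, then π(8) = 4; composing gives (πρ)(1) = 4.

4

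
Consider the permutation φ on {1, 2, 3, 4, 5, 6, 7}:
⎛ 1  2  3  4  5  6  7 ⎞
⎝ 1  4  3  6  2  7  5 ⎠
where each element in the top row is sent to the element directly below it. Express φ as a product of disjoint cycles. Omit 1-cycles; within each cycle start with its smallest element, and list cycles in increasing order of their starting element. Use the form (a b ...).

(2 4 6 7 5)

Start at 2 and follow images: 2 → 4 → 6 → 7 → 5 → 2, giving the cycle (2 4 6 7 5).
Continuing from each remaining unvisited element yields (2 4 6 7 5).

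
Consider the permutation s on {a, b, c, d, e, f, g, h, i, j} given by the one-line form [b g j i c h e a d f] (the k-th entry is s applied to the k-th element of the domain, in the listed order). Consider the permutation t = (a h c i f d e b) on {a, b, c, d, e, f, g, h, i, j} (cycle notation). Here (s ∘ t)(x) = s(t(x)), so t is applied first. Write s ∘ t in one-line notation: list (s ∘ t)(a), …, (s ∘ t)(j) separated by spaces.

(s ∘ t)(x) = s(t(x)). Computing each image: s(t(a)) = s(h) = a, s(t(b)) = s(a) = b, s(t(c)) = s(i) = d, s(t(d)) = s(e) = c, s(t(e)) = s(b) = g, s(t(f)) = s(d) = i, s(t(g)) = s(g) = e, s(t(h)) = s(c) = j, s(t(i)) = s(f) = h, s(t(j)) = s(j) = f.
Hence s ∘ t = [a b d c g i e j h f].

a b d c g i e j h f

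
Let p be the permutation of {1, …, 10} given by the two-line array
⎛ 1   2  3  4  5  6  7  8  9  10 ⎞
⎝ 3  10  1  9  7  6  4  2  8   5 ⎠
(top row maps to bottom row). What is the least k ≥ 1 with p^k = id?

14

Writing p as disjoint cycles, the cycle lengths are 7, 2, 1.
Since disjoint cycles commute, ord(p) = lcm(7, 2) = 14.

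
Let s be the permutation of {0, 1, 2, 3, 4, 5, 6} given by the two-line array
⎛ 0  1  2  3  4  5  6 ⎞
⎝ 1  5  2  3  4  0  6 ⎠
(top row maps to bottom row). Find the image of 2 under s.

2

The entry below 2 in the array is 2, so s(2) = 2.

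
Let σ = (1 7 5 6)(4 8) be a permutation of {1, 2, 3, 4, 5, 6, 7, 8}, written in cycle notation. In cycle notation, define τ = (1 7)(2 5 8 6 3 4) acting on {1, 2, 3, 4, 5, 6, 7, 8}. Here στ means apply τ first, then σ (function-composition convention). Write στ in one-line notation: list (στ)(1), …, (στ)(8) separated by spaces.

5 6 8 2 4 3 7 1

(στ)(x) = σ(τ(x)). Computing each image: σ(τ(1)) = σ(7) = 5, σ(τ(2)) = σ(5) = 6, σ(τ(3)) = σ(4) = 8, σ(τ(4)) = σ(2) = 2, σ(τ(5)) = σ(8) = 4, σ(τ(6)) = σ(3) = 3, σ(τ(7)) = σ(1) = 7, σ(τ(8)) = σ(6) = 1.
Hence στ = [5 6 8 2 4 3 7 1].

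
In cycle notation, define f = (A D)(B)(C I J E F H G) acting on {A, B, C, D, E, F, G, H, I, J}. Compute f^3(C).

C lies in the 7-cycle (C I J E F H G).
Stepping 3 places around the cycle: C → I → J → E.

E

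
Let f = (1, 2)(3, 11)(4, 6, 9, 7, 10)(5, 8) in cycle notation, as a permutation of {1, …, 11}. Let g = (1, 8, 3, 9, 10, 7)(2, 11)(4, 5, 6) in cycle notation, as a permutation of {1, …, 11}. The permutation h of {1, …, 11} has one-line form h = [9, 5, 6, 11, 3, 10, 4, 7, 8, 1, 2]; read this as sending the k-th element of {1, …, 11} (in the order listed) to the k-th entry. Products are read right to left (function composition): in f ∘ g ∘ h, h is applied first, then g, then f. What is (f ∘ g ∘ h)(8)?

2

Apply the permutations in order: h(8) = 7, then g(7) = 1, then f(1) = 2. So (f ∘ g ∘ h)(8) = 2.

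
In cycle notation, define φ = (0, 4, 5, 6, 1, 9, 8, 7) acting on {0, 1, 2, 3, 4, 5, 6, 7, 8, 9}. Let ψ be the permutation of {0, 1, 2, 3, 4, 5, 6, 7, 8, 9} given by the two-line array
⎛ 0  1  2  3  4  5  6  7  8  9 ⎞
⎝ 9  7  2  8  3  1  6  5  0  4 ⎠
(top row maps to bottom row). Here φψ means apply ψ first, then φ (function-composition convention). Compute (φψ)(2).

2

ψ(2) = 2, then φ(2) = 2; composing gives (φψ)(2) = 2.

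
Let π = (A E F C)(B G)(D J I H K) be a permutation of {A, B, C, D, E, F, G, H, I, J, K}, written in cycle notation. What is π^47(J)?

H

J lies in the 5-cycle (D J I H K).
Since the cycle has length 5, π^47 acts on it the same as π^2 (47 mod 5 = 2).
Advancing 2 steps from J: J → I → H.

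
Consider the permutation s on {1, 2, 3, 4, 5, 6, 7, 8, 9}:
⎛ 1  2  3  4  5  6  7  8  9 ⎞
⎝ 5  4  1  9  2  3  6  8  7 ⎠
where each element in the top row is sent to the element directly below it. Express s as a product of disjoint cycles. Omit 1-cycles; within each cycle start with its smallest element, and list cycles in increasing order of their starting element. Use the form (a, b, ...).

(1, 5, 2, 4, 9, 7, 6, 3)

From 1: 1 → 5 → 2 → 4 → 9 → 7 → 6 → 3 → 1, closing the cycle (1, 5, 2, 4, 9, 7, 6, 3).
Continuing from each remaining unvisited element yields (1, 5, 2, 4, 9, 7, 6, 3).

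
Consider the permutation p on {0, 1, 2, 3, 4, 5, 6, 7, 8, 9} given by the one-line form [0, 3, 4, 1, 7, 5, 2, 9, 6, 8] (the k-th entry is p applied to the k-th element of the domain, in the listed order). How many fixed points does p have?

The fixed points (elements with p(x) = x) are {0, 5}, so there are 2.

2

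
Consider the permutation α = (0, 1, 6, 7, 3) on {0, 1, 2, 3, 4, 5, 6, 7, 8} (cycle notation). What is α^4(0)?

0 lies in the 5-cycle (0, 1, 6, 7, 3).
Stepping 4 places around the cycle: 0 → 1 → 6 → 7 → 3.

3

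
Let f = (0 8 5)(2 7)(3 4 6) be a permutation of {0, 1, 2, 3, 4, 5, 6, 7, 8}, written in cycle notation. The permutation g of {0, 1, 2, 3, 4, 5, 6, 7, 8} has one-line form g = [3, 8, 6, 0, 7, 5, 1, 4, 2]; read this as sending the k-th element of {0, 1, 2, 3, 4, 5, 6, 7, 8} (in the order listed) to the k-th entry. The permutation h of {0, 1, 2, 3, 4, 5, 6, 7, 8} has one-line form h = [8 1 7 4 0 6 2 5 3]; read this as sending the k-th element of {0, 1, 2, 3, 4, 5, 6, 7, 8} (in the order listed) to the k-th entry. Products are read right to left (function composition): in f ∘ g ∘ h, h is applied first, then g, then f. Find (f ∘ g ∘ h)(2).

Chase 2: h(2) = 7; g(7) = 4; f(4) = 6. Hence (f ∘ g ∘ h)(2) = 6.

6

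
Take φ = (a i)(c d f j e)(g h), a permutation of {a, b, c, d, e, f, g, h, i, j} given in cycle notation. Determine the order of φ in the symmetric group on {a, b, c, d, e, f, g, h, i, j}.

10

The disjoint cycles have lengths 5, 2, 2, 1.
Since disjoint cycles commute, ord(φ) = lcm(5, 2, 2) = 10.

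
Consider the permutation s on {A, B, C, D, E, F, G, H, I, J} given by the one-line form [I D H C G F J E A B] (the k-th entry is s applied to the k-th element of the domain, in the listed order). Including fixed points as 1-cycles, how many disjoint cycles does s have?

The cycle decomposition is (A, I)(B, D, C, H, E, G, J)(F), which has 3 cycles (counting 1-cycles).

3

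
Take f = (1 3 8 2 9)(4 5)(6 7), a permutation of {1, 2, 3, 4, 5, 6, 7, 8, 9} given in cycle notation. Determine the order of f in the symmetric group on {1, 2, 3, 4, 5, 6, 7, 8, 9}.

10

The disjoint cycles have lengths 5, 2, 2.
The order is lcm(5, 2, 2) = 10.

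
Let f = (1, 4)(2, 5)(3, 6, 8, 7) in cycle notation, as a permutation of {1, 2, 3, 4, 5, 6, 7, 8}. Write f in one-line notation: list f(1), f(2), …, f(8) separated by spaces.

4 5 6 1 2 8 3 7

Each element maps to the next entry in its cycle (wrapping to the front): 1→4, 2→5, 3→6, 4→1, 5→2, 6→8, 7→3, 8→7.
So the one-line form is 4 5 6 1 2 8 3 7.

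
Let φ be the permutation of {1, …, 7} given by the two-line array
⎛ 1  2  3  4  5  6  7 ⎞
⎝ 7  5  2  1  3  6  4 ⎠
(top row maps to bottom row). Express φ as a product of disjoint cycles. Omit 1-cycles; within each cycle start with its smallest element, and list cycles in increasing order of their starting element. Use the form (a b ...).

(1 7 4)(2 5 3)

From 1: 1 → 7 → 4 → 1, closing the cycle (1 7 4).
Continuing from each remaining unvisited element yields (1 7 4)(2 5 3).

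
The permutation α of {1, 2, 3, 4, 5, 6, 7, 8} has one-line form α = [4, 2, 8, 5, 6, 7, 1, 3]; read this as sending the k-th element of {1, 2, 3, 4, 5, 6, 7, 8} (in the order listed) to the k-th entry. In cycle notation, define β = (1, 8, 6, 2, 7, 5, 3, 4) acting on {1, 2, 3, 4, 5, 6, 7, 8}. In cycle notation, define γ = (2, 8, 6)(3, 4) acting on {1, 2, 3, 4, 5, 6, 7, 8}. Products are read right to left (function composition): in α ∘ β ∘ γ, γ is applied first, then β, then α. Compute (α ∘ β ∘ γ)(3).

Chase 3: γ(3) = 4; β(4) = 1; α(1) = 4. Hence (α ∘ β ∘ γ)(3) = 4.

4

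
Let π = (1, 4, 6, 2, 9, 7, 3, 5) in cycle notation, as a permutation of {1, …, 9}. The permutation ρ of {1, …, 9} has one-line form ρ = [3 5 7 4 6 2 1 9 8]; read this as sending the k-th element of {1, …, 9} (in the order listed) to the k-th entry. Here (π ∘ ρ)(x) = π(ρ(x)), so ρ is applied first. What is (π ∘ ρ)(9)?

8

(π ∘ ρ)(9) = π(ρ(9)). ρ(9) = 8, then π(8) = 8. So (π ∘ ρ)(9) = 8.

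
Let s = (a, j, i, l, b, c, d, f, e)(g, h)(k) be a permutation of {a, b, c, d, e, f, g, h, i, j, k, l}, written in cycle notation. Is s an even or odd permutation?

odd

The cycle lengths are 9, 2, 1.
A cycle of length ℓ contributes ℓ−1 transpositions, so s is a product of 8 + 1 = 9 transpositions — odd.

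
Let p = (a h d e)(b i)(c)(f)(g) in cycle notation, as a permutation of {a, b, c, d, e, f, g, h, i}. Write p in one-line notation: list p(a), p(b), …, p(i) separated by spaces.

h i c e a f g d b

Each element maps to the next entry in its cycle (wrapping to the front): a→h, b→i, c→c, d→e, e→a, f→f, g→g, h→d, i→b.
So the one-line form is h i c e a f g d b.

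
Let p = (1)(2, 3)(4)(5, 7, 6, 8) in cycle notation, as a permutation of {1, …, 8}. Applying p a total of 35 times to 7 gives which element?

5

7 lies in the 4-cycle (5, 7, 6, 8).
Since the cycle has length 4, p^35 acts on it the same as p^3 (35 mod 4 = 3).
Stepping 3 places around the cycle: 7 → 6 → 8 → 5.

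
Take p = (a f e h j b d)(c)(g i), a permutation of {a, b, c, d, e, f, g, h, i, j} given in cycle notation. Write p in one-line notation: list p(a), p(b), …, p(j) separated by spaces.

f d c a h e i j g b

Each element maps to the next entry in its cycle (wrapping to the front): a→f, b→d, c→c, d→a, e→h, f→e, g→i, h→j, i→g, j→b.
Listing these in domain order gives f d c a h e i j g b.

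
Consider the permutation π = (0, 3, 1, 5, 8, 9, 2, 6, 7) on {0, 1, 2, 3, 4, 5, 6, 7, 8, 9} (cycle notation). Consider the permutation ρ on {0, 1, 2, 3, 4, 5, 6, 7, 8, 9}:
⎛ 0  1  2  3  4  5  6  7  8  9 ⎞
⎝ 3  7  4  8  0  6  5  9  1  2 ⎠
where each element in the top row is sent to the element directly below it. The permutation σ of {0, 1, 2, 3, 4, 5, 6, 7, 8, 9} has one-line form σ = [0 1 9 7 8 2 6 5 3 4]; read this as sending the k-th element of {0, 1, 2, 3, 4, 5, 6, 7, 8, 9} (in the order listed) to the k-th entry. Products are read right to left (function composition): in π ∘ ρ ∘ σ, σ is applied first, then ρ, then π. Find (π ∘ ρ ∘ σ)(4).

5

(π ∘ ρ ∘ σ)(4) = π(ρ(σ(4))). σ(4) = 8, then ρ(8) = 1, then π(1) = 5, so the result is 5.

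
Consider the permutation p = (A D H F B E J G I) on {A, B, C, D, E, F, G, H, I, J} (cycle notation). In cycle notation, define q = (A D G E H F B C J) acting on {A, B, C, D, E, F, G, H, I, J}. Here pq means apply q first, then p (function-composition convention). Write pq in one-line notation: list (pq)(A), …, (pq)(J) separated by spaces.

(pq)(x) = p(q(x)). Computing each image: p(q(A)) = p(D) = H, p(q(B)) = p(C) = C, p(q(C)) = p(J) = G, p(q(D)) = p(G) = I, p(q(E)) = p(H) = F, p(q(F)) = p(B) = E, p(q(G)) = p(E) = J, p(q(H)) = p(F) = B, p(q(I)) = p(I) = A, p(q(J)) = p(A) = D.
Hence pq = [H C G I F E J B A D].

H C G I F E J B A D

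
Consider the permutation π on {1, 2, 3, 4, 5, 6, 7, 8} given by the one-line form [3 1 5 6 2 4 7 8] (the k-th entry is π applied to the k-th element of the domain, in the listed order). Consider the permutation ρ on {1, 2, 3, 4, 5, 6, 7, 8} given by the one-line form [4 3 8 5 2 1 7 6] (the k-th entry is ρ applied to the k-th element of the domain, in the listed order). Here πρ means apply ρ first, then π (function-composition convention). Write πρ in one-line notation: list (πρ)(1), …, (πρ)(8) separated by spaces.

(πρ)(x) = π(ρ(x)). Computing each image: π(ρ(1)) = π(4) = 6, π(ρ(2)) = π(3) = 5, π(ρ(3)) = π(8) = 8, π(ρ(4)) = π(5) = 2, π(ρ(5)) = π(2) = 1, π(ρ(6)) = π(1) = 3, π(ρ(7)) = π(7) = 7, π(ρ(8)) = π(6) = 4.
Hence πρ = [6 5 8 2 1 3 7 4].

6 5 8 2 1 3 7 4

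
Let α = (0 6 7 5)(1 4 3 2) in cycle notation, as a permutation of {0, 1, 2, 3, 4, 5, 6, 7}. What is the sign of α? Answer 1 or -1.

The cycle lengths are 4, 4.
A cycle of length ℓ contributes ℓ−1 transpositions, so α is a product of 3 + 3 = 6 transpositions — even.

1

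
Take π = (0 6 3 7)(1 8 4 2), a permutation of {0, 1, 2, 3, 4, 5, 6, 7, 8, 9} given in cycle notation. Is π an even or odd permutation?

even

The cycle lengths are 4, 4, 1, 1.
A cycle of length ℓ contributes ℓ−1 transpositions, so π is a product of 3 + 3 = 6 transpositions — even.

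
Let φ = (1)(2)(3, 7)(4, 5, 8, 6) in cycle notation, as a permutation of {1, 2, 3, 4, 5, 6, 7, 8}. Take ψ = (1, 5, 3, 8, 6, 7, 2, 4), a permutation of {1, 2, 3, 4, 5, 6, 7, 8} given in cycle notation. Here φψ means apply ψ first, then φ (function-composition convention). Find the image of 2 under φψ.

ψ(2) = 4, then φ(4) = 5; composing gives (φψ)(2) = 5.

5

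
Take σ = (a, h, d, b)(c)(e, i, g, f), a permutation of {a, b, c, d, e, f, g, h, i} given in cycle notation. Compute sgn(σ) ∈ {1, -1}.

1

The cycle lengths are 4, 4, 1.
A cycle is odd iff its length is even; σ has 2 even-length cycles, so sgn(σ) = (−1)^2 and σ is even.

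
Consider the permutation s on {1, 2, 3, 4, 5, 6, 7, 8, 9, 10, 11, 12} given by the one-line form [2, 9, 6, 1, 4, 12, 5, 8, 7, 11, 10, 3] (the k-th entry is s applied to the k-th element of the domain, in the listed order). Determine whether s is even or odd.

even

In disjoint-cycle form the cycle lengths are 6, 3, 2, 1.
A cycle is odd iff its length is even; s has 2 even-length cycles, so sgn(s) = (−1)^2 and s is even.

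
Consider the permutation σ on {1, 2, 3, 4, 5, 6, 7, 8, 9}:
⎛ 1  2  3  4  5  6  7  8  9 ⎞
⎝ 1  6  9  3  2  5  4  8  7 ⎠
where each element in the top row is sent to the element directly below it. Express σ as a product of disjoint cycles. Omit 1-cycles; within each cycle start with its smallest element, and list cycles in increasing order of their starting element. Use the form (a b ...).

From 2: 2 → 6 → 5 → 2, closing the cycle (2 6 5).
Repeating from the next unused element and collecting all non-trivial cycles gives (2 6 5)(3 9 7 4).

(2 6 5)(3 9 7 4)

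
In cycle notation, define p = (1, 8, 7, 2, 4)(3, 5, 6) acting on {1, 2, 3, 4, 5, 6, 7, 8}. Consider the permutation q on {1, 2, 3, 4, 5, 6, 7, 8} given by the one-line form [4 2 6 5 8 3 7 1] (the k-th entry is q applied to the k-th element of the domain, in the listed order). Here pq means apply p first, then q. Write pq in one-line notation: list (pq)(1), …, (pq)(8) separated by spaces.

1 5 8 4 3 6 2 7

(pq)(x) = q(p(x)). Computing each image: q(p(1)) = q(8) = 1, q(p(2)) = q(4) = 5, q(p(3)) = q(5) = 8, q(p(4)) = q(1) = 4, q(p(5)) = q(6) = 3, q(p(6)) = q(3) = 6, q(p(7)) = q(2) = 2, q(p(8)) = q(7) = 7.
Hence pq = [1 5 8 4 3 6 2 7].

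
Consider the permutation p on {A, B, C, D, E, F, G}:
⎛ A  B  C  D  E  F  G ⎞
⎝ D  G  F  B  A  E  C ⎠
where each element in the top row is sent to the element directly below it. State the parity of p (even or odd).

In disjoint-cycle form the cycle lengths are 7.
A cycle of length ℓ contributes ℓ−1 transpositions, so p is a product of 6 transpositions — even.

even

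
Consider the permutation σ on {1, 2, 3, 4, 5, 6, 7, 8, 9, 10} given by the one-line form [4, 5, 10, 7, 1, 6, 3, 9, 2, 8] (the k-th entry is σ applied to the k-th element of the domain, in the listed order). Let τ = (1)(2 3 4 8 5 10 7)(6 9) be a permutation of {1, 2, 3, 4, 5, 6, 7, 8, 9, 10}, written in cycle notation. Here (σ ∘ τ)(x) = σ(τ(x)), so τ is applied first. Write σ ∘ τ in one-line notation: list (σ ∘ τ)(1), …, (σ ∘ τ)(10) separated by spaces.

(σ ∘ τ)(x) = σ(τ(x)). Computing each image: σ(τ(1)) = σ(1) = 4, σ(τ(2)) = σ(3) = 10, σ(τ(3)) = σ(4) = 7, σ(τ(4)) = σ(8) = 9, σ(τ(5)) = σ(10) = 8, σ(τ(6)) = σ(9) = 2, σ(τ(7)) = σ(2) = 5, σ(τ(8)) = σ(5) = 1, σ(τ(9)) = σ(6) = 6, σ(τ(10)) = σ(7) = 3.
Hence σ ∘ τ = [4 10 7 9 8 2 5 1 6 3].

4 10 7 9 8 2 5 1 6 3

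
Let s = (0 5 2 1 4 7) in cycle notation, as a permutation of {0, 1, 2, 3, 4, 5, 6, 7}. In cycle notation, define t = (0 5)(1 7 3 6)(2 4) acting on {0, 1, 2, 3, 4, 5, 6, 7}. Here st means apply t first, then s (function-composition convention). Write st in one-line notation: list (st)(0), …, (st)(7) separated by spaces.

For each element, apply t then s: 0 → 5 → 2; 1 → 7 → 0; 2 → 4 → 7; 3 → 6 → 6; 4 → 2 → 1; 5 → 0 → 5; 6 → 1 → 4; 7 → 3 → 3.
Collecting the images, st = [2 0 7 6 1 5 4 3].

2 0 7 6 1 5 4 3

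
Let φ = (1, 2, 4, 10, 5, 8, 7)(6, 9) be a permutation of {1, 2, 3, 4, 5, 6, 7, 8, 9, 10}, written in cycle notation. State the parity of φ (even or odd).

odd

The cycle lengths are 7, 2, 1.
A cycle is odd iff its length is even; φ has 1 even-length cycle, so sgn(φ) = (−1)^1 and φ is odd.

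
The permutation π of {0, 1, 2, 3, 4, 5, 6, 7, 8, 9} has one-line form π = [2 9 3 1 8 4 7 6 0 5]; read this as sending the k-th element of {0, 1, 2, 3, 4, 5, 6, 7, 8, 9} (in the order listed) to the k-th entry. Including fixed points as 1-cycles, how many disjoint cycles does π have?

The cycle decomposition is (0 2 3 1 9 5 4 8)(6 7), which has 2 cycles (counting 1-cycles).

2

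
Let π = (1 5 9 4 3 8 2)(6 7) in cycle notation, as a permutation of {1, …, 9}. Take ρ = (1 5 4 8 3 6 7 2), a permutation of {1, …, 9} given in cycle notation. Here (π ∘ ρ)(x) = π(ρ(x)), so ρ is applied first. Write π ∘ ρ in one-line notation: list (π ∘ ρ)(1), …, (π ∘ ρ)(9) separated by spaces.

(π ∘ ρ)(x) = π(ρ(x)). Computing each image: π(ρ(1)) = π(5) = 9, π(ρ(2)) = π(1) = 5, π(ρ(3)) = π(6) = 7, π(ρ(4)) = π(8) = 2, π(ρ(5)) = π(4) = 3, π(ρ(6)) = π(7) = 6, π(ρ(7)) = π(2) = 1, π(ρ(8)) = π(3) = 8, π(ρ(9)) = π(9) = 4.
Hence π ∘ ρ = [9 5 7 2 3 6 1 8 4].

9 5 7 2 3 6 1 8 4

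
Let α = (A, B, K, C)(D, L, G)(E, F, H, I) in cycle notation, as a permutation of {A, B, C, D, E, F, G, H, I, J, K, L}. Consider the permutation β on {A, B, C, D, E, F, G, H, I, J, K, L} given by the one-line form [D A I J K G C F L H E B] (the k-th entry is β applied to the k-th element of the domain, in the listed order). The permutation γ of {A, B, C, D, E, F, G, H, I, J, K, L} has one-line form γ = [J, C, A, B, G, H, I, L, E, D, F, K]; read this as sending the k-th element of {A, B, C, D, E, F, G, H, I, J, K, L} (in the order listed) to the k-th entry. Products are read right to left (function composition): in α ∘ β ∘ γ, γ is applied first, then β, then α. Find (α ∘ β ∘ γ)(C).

Chase C: γ(C) = A; β(A) = D; α(D) = L. Hence (α ∘ β ∘ γ)(C) = L.

L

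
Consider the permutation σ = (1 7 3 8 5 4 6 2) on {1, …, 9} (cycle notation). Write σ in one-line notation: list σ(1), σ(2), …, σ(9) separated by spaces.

Image by image: 1→7, 2→1, 3→8, 4→6, 5→4, 6→2, 7→3, 8→5, 9→9.
Listing these in domain order gives 7 1 8 6 4 2 3 5 9.

7 1 8 6 4 2 3 5 9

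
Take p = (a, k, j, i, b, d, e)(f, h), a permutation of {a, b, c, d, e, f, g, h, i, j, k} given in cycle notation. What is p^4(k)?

d

k lies in the 7-cycle (a, k, j, i, b, d, e).
Advancing 4 steps from k: k → j → i → b → d.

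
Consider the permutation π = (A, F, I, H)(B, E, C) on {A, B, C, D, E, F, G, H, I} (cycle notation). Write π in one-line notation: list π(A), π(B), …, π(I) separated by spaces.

Each element maps to the next entry in its cycle (wrapping to the front): A→F, B→E, C→B, D→D, E→C, F→I, G→G, H→A, I→H.
So the one-line form is F E B D C I G A H.

F E B D C I G A H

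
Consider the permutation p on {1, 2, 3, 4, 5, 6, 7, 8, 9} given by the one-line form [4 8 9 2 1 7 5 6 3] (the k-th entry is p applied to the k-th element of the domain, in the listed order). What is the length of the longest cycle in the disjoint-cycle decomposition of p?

7

Decomposing into disjoint cycles gives (1 4 2 8 6 7 5)(3 9); the longest has length 7.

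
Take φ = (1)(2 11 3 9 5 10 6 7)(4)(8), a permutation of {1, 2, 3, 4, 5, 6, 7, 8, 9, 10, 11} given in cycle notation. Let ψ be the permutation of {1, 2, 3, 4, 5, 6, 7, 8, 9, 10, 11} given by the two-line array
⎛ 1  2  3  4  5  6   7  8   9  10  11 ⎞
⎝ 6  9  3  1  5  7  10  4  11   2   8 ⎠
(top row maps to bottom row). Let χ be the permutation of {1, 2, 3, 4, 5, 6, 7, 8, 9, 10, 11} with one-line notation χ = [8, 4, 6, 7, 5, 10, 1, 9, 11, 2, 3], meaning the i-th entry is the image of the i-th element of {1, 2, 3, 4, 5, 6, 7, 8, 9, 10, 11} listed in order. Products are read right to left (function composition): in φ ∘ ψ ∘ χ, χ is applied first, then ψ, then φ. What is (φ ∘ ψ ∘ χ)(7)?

7

Apply the permutations in order: χ(7) = 1, then ψ(1) = 6, then φ(6) = 7. So (φ ∘ ψ ∘ χ)(7) = 7.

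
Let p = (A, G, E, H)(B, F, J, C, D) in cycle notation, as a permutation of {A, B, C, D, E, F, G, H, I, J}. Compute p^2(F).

F lies in the 5-cycle (B, F, J, C, D).
Advancing 2 steps from F: F → J → C.

C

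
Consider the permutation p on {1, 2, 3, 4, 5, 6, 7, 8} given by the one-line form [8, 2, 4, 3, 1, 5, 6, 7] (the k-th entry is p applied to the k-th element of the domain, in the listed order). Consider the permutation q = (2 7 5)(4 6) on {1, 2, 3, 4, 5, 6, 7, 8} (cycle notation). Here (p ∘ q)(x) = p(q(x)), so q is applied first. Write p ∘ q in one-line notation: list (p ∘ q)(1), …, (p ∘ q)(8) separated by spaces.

8 6 4 5 2 3 1 7

(p ∘ q)(x) = p(q(x)). Computing each image: p(q(1)) = p(1) = 8, p(q(2)) = p(7) = 6, p(q(3)) = p(3) = 4, p(q(4)) = p(6) = 5, p(q(5)) = p(2) = 2, p(q(6)) = p(4) = 3, p(q(7)) = p(5) = 1, p(q(8)) = p(8) = 7.
Hence p ∘ q = [8 6 4 5 2 3 1 7].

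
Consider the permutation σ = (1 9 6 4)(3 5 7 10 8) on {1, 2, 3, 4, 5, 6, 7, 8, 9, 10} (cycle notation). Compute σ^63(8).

7

8 lies in the 5-cycle (3 5 7 10 8).
On a 5-cycle, σ^5 is the identity, so σ^63 = σ^3 there (63 ≡ 3 mod 5).
Advancing 3 steps from 8: 8 → 3 → 5 → 7.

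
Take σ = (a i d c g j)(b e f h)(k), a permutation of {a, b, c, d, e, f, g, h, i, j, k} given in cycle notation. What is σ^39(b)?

b lies in the 4-cycle (b e f h).
Since the cycle has length 4, σ^39 acts on it the same as σ^3 (39 mod 4 = 3).
Advancing 3 steps from b: b → e → f → h.

h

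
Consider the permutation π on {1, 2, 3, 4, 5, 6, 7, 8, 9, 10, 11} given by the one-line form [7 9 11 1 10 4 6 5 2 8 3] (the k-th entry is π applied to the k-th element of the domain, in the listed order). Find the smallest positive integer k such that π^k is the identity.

Decomposing into disjoint cycles gives cycle lengths 4, 3, 2, 2.
The order of π is the least common multiple of its cycle lengths: lcm(4, 3, 2, 2) = 12.

12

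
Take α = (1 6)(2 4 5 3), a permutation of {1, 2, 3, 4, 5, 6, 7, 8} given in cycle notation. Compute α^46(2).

2 lies in the 4-cycle (2 4 5 3).
Since the cycle has length 4, α^46 acts on it the same as α^2 (46 mod 4 = 2).
Advancing 2 steps from 2: 2 → 4 → 5.

5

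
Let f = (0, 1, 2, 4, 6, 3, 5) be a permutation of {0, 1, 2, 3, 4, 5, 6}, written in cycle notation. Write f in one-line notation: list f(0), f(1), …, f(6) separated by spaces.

1 2 4 5 6 0 3

Reading each image from the cycles: 0↦1, 1↦2, 2↦4, 3↦5, 4↦6, 5↦0, 6↦3.
So the one-line form is 1 2 4 5 6 0 3.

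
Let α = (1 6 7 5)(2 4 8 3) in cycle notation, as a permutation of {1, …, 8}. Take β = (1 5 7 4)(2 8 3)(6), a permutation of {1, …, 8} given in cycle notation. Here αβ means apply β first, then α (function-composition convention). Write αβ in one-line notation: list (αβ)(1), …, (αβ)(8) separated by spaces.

Chase each element through β then α: 1 → 5 → 1; 2 → 8 → 3; 3 → 2 → 4; 4 → 1 → 6; 5 → 7 → 5; 6 → 6 → 7; 7 → 4 → 8; 8 → 3 → 2.
Collecting the images, αβ = [1 3 4 6 5 7 8 2].

1 3 4 6 5 7 8 2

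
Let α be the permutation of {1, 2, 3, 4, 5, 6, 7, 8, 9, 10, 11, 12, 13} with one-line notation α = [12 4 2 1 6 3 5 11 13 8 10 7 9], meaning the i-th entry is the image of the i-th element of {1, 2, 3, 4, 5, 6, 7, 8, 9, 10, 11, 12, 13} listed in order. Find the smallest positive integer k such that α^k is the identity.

The disjoint-cycle form of α has cycle lengths 8, 3, 2.
The order of α is the least common multiple of its cycle lengths: lcm(8, 3, 2) = 24.

24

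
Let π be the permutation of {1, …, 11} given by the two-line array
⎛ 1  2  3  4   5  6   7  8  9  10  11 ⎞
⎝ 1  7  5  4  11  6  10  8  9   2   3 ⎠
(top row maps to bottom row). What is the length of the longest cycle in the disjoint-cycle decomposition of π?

3

Decomposing into disjoint cycles gives (2 7 10)(3 5 11); the longest has length 3.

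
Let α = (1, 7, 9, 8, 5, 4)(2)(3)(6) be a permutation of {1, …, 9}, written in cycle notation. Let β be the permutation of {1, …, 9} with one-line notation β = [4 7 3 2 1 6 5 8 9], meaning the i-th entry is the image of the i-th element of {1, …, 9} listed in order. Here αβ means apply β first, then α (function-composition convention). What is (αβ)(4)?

First apply β: β(4) = 2, then α(2) = 2. Thus (αβ)(4) = 2.

2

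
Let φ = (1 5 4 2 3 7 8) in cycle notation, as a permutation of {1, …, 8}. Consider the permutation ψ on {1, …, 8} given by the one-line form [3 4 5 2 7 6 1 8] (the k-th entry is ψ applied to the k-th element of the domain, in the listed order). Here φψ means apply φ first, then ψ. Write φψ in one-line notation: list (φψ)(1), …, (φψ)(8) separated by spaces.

7 5 1 4 2 6 8 3

(φψ)(x) = ψ(φ(x)). Computing each image: ψ(φ(1)) = ψ(5) = 7, ψ(φ(2)) = ψ(3) = 5, ψ(φ(3)) = ψ(7) = 1, ψ(φ(4)) = ψ(2) = 4, ψ(φ(5)) = ψ(4) = 2, ψ(φ(6)) = ψ(6) = 6, ψ(φ(7)) = ψ(8) = 8, ψ(φ(8)) = ψ(1) = 3.
Hence φψ = [7 5 1 4 2 6 8 3].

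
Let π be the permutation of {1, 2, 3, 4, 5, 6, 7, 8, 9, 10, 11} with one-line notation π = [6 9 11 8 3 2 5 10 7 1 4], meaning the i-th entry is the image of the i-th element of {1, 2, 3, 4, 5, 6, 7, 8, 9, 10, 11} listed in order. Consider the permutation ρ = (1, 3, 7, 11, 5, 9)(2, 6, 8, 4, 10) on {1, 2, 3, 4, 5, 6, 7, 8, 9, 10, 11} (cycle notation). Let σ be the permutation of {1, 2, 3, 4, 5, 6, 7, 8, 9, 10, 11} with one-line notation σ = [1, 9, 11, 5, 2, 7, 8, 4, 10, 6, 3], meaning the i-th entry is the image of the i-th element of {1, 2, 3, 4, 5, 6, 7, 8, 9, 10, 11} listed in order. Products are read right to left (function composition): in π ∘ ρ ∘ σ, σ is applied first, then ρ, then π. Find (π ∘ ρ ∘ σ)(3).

3

Apply the permutations in order: σ(3) = 11, then ρ(11) = 5, then π(5) = 3. So (π ∘ ρ ∘ σ)(3) = 3.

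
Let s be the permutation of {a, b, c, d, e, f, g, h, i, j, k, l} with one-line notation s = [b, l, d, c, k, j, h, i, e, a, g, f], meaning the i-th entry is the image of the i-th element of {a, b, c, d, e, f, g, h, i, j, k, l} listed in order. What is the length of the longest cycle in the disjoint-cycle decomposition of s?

Decomposing into disjoint cycles gives (a b l f j)(c d)(e k g h i); the longest has length 5.

5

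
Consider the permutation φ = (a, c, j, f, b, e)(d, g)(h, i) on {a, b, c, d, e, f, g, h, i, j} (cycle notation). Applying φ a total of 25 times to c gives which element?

c lies in the 6-cycle (a, c, j, f, b, e).
Powers repeat with period 6 on this cycle, and 25 mod 6 = 1, so φ^25(c) = φ^1(c).
Stepping 1 place around the cycle: c → j.

j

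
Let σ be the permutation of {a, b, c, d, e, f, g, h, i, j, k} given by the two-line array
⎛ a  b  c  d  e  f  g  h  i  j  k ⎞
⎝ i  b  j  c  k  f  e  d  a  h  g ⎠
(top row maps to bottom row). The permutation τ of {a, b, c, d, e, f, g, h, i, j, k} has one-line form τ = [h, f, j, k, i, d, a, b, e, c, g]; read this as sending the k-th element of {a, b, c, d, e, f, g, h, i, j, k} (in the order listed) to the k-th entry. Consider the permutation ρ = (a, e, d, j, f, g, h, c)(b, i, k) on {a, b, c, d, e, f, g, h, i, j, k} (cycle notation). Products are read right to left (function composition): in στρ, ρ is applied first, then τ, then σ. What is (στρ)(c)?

d

Apply the permutations in order: ρ(c) = a, then τ(a) = h, then σ(h) = d. So (στρ)(c) = d.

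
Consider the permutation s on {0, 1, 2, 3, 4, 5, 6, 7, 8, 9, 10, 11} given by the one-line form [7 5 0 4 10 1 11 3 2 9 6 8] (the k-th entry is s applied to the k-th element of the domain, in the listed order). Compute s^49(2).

4

Tracing 2 → 0 → … returns to 2 after 9 steps, so 2 lies in a 9-cycle (0, 7, 3, 4, 10, 6, 11, 8, 2).
Powers repeat with period 9 on this cycle, and 49 mod 9 = 4, so s^49(2) = s^4(2).
Stepping 4 places around the cycle: 2 → 0 → 7 → 3 → 4.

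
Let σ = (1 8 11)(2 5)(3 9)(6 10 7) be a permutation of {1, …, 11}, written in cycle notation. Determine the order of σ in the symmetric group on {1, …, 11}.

The cycle type of σ is (3, 3, 2, 2, 1).
Since disjoint cycles commute, ord(σ) = lcm(3, 3, 2, 2) = 6.

6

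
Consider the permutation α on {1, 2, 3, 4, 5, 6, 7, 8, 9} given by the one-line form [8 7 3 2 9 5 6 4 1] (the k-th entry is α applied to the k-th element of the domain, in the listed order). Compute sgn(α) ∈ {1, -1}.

In disjoint-cycle form the cycle lengths are 8, 1.
A cycle is odd iff its length is even; α has 1 even-length cycle, so sgn(α) = (−1)^1 and α is odd.

-1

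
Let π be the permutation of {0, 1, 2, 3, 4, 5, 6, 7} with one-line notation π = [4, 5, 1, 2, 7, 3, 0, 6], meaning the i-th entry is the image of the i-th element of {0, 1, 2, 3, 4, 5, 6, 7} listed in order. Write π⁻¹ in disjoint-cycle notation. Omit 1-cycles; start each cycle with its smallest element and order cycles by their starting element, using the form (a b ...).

First write π in disjoint cycles: (0 4 7 6)(1 5 3 2).
The inverse reverses every cycle; in canonical form, π⁻¹ = (0 6 7 4)(1 2 3 5).

(0 6 7 4)(1 2 3 5)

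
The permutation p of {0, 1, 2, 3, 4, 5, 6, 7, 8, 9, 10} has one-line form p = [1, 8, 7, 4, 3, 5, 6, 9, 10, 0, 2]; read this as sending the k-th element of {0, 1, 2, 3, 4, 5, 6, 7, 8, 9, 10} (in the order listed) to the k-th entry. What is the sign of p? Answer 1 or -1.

-1

In disjoint-cycle form the cycle lengths are 7, 2, 1, 1.
A cycle is odd iff its length is even; p has 1 even-length cycle, so sgn(p) = (−1)^1 and p is odd.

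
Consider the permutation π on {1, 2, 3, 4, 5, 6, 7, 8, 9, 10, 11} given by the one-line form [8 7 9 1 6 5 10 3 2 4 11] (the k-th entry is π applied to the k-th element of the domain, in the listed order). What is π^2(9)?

Tracing 9 → 2 → … returns to 9 after 8 steps, so 9 lies in an 8-cycle (1, 8, 3, 9, 2, 7, 10, 4).
Advancing 2 steps from 9: 9 → 2 → 7.

7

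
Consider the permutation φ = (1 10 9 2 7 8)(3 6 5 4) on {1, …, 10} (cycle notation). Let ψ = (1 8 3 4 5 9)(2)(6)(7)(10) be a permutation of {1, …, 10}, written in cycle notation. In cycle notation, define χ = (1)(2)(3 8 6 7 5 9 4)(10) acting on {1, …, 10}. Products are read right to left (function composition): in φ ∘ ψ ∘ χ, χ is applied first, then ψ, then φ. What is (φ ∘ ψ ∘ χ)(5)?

Chase 5: χ(5) = 9; ψ(9) = 1; φ(1) = 10. Hence (φ ∘ ψ ∘ χ)(5) = 10.

10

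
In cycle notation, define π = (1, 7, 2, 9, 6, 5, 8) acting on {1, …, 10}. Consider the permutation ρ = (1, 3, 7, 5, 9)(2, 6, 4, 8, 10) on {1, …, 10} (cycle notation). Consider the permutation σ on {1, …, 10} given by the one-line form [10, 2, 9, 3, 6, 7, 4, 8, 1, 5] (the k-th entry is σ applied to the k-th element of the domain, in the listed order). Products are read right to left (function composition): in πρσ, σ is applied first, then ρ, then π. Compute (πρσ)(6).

Chase 6: σ(6) = 7; ρ(7) = 5; π(5) = 8. Hence (πρσ)(6) = 8.

8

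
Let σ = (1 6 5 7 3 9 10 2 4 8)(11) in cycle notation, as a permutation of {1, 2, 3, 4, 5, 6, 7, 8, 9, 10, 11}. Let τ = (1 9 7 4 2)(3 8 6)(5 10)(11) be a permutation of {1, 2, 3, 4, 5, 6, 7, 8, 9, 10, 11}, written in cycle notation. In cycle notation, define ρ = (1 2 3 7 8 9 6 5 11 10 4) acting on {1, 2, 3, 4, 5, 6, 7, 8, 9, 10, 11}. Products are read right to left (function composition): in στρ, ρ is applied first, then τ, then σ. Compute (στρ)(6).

2

Chase 6: ρ(6) = 5; τ(5) = 10; σ(10) = 2. Hence (στρ)(6) = 2.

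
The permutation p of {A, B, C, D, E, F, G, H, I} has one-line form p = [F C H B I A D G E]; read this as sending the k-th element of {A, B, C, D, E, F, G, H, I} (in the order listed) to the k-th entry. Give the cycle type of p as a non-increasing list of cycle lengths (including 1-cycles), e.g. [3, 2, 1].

[5, 2, 2]

The disjoint cycles are (A, F)(B, C, H, G, D)(E, I), with lengths 5, 2, 2 in non-increasing order.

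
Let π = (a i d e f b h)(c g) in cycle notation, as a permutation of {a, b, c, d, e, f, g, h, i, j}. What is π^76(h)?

h lies in the 7-cycle (a i d e f b h).
Powers repeat with period 7 on this cycle, and 76 mod 7 = 6, so π^76(h) = π^6(h).
Stepping 6 places around the cycle: h → a → i → d → e → f → b.

b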